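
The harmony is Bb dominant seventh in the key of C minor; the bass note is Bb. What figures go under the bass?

7

Bb is the root of Bb dominant seventh, so the chord is in root position.
A seventh chord in root position is figured 7/5/3, conventionally abbreviated 7.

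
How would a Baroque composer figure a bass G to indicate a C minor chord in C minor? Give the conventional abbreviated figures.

6/4

G is the fifth of C minor, so the chord is in second inversion.
A triad in second inversion is figured 6/4, conventionally abbreviated 6/4.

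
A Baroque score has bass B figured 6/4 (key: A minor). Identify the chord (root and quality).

E minor

The figures 6/4 indicate a triad in second inversion.
In second inversion the root lies a fourth above the bass: a fourth above B in A minor is E.
The chord tones are B, E, G, giving E minor.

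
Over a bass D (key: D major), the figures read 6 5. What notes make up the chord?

D, F#, A, B

The written figures 6 5 are shorthand for 6/5/3: the 3 is implied.
A third above D in this key is F#.
A fifth above D in this key is A.
A sixth above D in this key is B.
Together with the bass D, this spells B minor seventh in first inversion.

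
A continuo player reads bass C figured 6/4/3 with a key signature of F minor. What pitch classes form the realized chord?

A third above C in this key is Eb.
A fourth above C in this key is F.
A sixth above C in this key is Ab.
Together with the bass C, this spells F minor seventh in second inversion.

C, Eb, F, Ab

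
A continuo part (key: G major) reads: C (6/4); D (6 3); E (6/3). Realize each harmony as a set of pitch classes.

C (6/4): C, F#, A.
D (6/3): D, F#, B.
E (6/3): E, G, C.

C, F#, A | D, F#, B | E, G, C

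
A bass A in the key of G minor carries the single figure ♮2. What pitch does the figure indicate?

B

Counting 1 letter step above A lands on B; in G minor, that letter is Bb.
The ♮2 figure makes it natural, giving B.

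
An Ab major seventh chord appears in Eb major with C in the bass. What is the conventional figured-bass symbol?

C is the third of Ab major seventh, so the chord is in first inversion.
A seventh chord in first inversion is figured 6/5/3, conventionally abbreviated 6/5.

6/5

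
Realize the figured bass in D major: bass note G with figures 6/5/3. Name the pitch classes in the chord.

G, B, D, E

A third above G in this key is B.
A fifth above G in this key is D.
A sixth above G in this key is E.
Together with the bass G, this spells E minor seventh in first inversion.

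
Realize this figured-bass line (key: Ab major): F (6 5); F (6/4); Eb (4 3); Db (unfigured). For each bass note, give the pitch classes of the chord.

F, Ab, C, Db | F, Bb, Db | Eb, G, Ab, C | Db, F, Ab

F (6/5/3): F, Ab, C, Db.
F (6/4): F, Bb, Db.
Eb (6/4/3): Eb, G, Ab, C.
Db (5/3): Db, F, Ab.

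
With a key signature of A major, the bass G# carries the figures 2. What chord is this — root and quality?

The figures 2 indicate a seventh chord in third inversion.
In third inversion the root lies a second above the bass: a second above G# in A major is A.
The chord tones are G#, A, C#, E, giving A major seventh.

A major seventh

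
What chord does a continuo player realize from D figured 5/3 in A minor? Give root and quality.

The figures 5/3 indicate a triad in root position.
In root position the bass is the root, so the root is D.
The chord tones are D, F, A, giving D minor.

D minor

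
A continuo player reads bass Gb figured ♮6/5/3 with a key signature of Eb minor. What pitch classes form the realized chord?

A third above Gb in this key is Bb.
A fifth above Gb in this key is Db.
A sixth above Gb in this key is Eb, made natural (E) by the ♮ figure.

Gb, Bb, Db, E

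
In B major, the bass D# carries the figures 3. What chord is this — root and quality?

The figures 3 indicate a triad in root position.
In root position the bass is the root, so the root is D#.
The chord tones are D#, F#, A#, giving D# minor.

D# minor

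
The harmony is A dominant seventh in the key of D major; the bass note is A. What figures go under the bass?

7

A is the root of A dominant seventh, so the chord is in root position.
A seventh chord in root position is figured 7/5/3, conventionally abbreviated 7.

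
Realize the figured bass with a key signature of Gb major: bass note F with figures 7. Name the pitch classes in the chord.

F, Ab, Cb, Eb

The written figures 7 are shorthand for 7/5/3: the 5/3 are implied.
A third above F in this key is Ab.
A fifth above F in this key is Cb.
A seventh above F in this key is Eb.
Together with the bass F, this spells F half-diminished seventh in root position.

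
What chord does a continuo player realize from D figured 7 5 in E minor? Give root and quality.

D dominant seventh

The figures 7 5 indicate a seventh chord in root position.
In root position the bass is the root, so the root is D.
The chord tones are D, F#, A, C, giving D dominant seventh.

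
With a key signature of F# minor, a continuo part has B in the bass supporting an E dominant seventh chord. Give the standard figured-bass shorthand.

B is the fifth of E dominant seventh, so the chord is in second inversion.
A seventh chord in second inversion is figured 6/4/3, conventionally abbreviated 4/3.

4/3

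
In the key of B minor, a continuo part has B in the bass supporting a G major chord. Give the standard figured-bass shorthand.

B is the third of G major, so the chord is in first inversion.
A triad in first inversion is figured 6/3, conventionally abbreviated 6.

6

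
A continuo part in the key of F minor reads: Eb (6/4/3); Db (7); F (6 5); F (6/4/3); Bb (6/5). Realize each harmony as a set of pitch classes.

Eb (6/4/3): Eb, G, Ab, C.
Db (7/5/3): Db, F, Ab, C.
F (6/5/3): F, Ab, C, Db.
F (6/4/3): F, Ab, Bb, Db.
Bb (6/5/3): Bb, Db, F, G.

Eb, G, Ab, C | Db, F, Ab, C | F, Ab, C, Db | F, Ab, Bb, Db | Bb, Db, F, G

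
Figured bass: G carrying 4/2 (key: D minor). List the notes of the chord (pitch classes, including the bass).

G, A, C, E

The written figures 4/2 are shorthand for 6/4/2: the 6 is implied.
A second above G in this key is A.
A fourth above G in this key is C.
A sixth above G in this key is E.
Together with the bass G, this spells A minor seventh in third inversion.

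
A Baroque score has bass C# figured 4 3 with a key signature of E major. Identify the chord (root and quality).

The figures 4 3 indicate a seventh chord in second inversion.
In second inversion the root lies a fourth above the bass: a fourth above C# in E major is F#.
The chord tones are C#, E, F#, A, giving F# minor seventh.

F# minor seventh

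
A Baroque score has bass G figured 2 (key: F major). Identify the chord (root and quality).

A minor seventh

The figures 2 indicate a seventh chord in third inversion.
In third inversion the root lies a second above the bass: a second above G in F major is A.
The chord tones are G, A, C, E, giving A minor seventh.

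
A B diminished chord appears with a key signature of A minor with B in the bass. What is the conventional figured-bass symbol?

no figures

B is the root of B diminished, so the chord is in root position.
A triad in root position is figured 5/3, conventionally abbreviated (no figures — root-position triad).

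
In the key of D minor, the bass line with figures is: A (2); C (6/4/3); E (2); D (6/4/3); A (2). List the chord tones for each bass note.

A, Bb, D, F | C, E, F, A | E, F, A, C | D, F, G, Bb | A, Bb, D, F

A (6/4/2): A, Bb, D, F.
C (6/4/3): C, E, F, A.
E (6/4/2): E, F, A, C.
D (6/4/3): D, F, G, Bb.
A (6/4/2): A, Bb, D, F.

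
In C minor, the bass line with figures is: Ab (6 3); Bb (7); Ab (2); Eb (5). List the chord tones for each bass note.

Ab (6/3): Ab, C, F.
Bb (7/5/3): Bb, D, F, Ab.
Ab (6/4/2): Ab, Bb, D, F.
Eb (5/3): Eb, G, Bb.

Ab, C, F | Bb, D, F, Ab | Ab, Bb, D, F | Eb, G, Bb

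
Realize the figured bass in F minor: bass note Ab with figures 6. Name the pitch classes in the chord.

Ab, C, F

The written figures 6 are shorthand for 6/3: the 3 is implied.
A third above Ab in this key is C.
A sixth above Ab in this key is F.
Together with the bass Ab, this spells F minor in first inversion.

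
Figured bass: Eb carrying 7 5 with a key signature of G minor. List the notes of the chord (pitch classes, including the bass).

The written figures 7 5 are shorthand for 7/5/3: the 3 is implied.
A third above Eb in this key is G.
A fifth above Eb in this key is Bb.
A seventh above Eb in this key is D.
Together with the bass Eb, this spells Eb major seventh in root position.

Eb, G, Bb, D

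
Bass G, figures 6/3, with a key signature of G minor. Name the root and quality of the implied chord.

The figures 6/3 indicate a triad in first inversion.
In first inversion the root lies a sixth above the bass: a sixth above G in G minor is Eb.
The chord tones are G, Bb, Eb, giving Eb major.

Eb major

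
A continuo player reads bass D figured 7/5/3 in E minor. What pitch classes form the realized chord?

A third above D in this key is F#.
A fifth above D in this key is A.
A seventh above D in this key is C.
Together with the bass D, this spells D dominant seventh in root position.

D, F#, A, C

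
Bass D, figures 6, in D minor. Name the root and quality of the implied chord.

The figures 6 indicate a triad in first inversion.
In first inversion the root lies a sixth above the bass: a sixth above D in D minor is Bb.
The chord tones are D, F, Bb, giving Bb major.

Bb major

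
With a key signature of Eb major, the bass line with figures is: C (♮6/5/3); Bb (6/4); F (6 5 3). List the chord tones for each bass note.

C (♮6/5/3): C, Eb, G, A.
Bb (6/4): Bb, Eb, G.
F (6/5/3): F, Ab, C, D.

C, Eb, G, A | Bb, Eb, G | F, Ab, C, D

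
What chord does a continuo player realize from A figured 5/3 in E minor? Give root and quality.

A minor

The figures 5/3 indicate a triad in root position.
In root position the bass is the root, so the root is A.
The chord tones are A, C, E, giving A minor.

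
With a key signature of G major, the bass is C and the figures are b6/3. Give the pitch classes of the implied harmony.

C, E, Ab

A third above C in this key is E.
A sixth above C in this key is A, lowered to Ab by the flat.
Together with the bass C, this spells Ab augmented in first inversion.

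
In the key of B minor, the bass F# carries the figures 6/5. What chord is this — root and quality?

The figures 6/5 indicate a seventh chord in first inversion.
In first inversion the root lies a sixth above the bass: a sixth above F# in B minor is D.
The chord tones are F#, A, C#, D, giving D major seventh.

D major seventh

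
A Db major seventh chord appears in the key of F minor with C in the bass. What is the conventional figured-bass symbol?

C is the seventh of Db major seventh, so the chord is in third inversion.
A seventh chord in third inversion is figured 6/4/2, conventionally abbreviated 4/2.

4/2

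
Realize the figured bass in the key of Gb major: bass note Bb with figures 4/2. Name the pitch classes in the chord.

Bb, Cb, Eb, Gb

The written figures 4/2 are shorthand for 6/4/2: the 6 is implied.
A second above Bb in this key is Cb.
A fourth above Bb in this key is Eb.
A sixth above Bb in this key is Gb.
Together with the bass Bb, this spells Cb major seventh in third inversion.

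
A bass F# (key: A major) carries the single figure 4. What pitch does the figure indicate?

Counting 3 letter steps above F# lands on B; in A major, that letter is B.

B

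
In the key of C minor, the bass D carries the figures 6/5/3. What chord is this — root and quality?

Bb dominant seventh

The figures 6/5/3 indicate a seventh chord in first inversion.
In first inversion the root lies a sixth above the bass: a sixth above D in C minor is Bb.
The chord tones are D, F, Ab, Bb, giving Bb dominant seventh.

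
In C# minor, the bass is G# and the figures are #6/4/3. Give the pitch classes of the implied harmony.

A third above G# in this key is B.
A fourth above G# in this key is C#.
A sixth above G# in this key is E, raised to E# by the sharp.
Together with the bass G#, this spells C# dominant seventh in second inversion.

G#, B, C#, E#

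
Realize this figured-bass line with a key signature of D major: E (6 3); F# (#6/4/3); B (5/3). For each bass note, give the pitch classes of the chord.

E, G, C# | F#, A, B, D# | B, D, F#

E (6/3): E, G, C#.
F# (#6/4/3): F#, A, B, D#.
B (5/3): B, D, F#.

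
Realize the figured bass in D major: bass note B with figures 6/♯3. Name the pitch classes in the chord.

B, D#, G

A third above B in this key is D, raised to D# by the sharp.
A sixth above B in this key is G.
Together with the bass B, this spells G augmented in first inversion.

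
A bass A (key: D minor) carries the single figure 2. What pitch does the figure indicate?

Counting 1 letter step above A lands on B; in D minor, that letter is Bb.

Bb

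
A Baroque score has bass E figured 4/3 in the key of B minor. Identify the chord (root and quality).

The figures 4/3 indicate a seventh chord in second inversion.
In second inversion the root lies a fourth above the bass: a fourth above E in B minor is A.
The chord tones are E, G, A, C#, giving A dominant seventh.

A dominant seventh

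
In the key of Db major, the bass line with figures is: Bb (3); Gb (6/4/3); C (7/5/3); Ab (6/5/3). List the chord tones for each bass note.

Bb, Db, F | Gb, Bb, C, Eb | C, Eb, Gb, Bb | Ab, C, Eb, F

Bb (5/3): Bb, Db, F.
Gb (6/4/3): Gb, Bb, C, Eb.
C (7/5/3): C, Eb, Gb, Bb.
Ab (6/5/3): Ab, C, Eb, F.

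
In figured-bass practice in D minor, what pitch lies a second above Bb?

C

Counting 1 letter step above Bb lands on C; in D minor, that letter is C.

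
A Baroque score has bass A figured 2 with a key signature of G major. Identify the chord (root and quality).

B minor seventh

The figures 2 indicate a seventh chord in third inversion.
In third inversion the root lies a second above the bass: a second above A in G major is B.
The chord tones are A, B, D, F#, giving B minor seventh.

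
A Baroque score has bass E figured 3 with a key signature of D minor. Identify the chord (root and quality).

The figures 3 indicate a triad in root position.
In root position the bass is the root, so the root is E.
The chord tones are E, G, Bb, giving E diminished.

E diminished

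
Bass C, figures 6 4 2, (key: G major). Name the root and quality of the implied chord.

D dominant seventh

The figures 6 4 2 indicate a seventh chord in third inversion.
In third inversion the root lies a second above the bass: a second above C in G major is D.
The chord tones are C, D, F#, A, giving D dominant seventh.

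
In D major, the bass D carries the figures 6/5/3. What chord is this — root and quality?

The figures 6/5/3 indicate a seventh chord in first inversion.
In first inversion the root lies a sixth above the bass: a sixth above D in D major is B.
The chord tones are D, F#, A, B, giving B minor seventh.

B minor seventh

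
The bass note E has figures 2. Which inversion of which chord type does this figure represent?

2 is shorthand for 6/4/2.
Intervals of 6/4/2 above the bass form a seventh chord; the bass is the seventh, so this is third inversion.

seventh chord, third inversion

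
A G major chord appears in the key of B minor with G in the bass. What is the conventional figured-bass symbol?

no figures

G is the root of G major, so the chord is in root position.
A triad in root position is figured 5/3, conventionally abbreviated (no figures — root-position triad).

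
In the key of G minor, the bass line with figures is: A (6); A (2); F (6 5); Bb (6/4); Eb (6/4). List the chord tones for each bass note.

A (6/3): A, C, F.
A (6/4/2): A, Bb, D, F.
F (6/5/3): F, A, C, D.
Bb (6/4): Bb, Eb, G.
Eb (6/4): Eb, A, C.

A, C, F | A, Bb, D, F | F, A, C, D | Bb, Eb, G | Eb, A, C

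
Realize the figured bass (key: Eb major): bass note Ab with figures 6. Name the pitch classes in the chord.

The written figures 6 are shorthand for 6/3: the 3 is implied.
A third above Ab in this key is C.
A sixth above Ab in this key is F.
Together with the bass Ab, this spells F minor in first inversion.

Ab, C, F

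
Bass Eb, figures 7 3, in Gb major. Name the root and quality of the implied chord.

Eb minor seventh

The figures 7 3 indicate a seventh chord in root position.
In root position the bass is the root, so the root is Eb.
The chord tones are Eb, Gb, Bb, Db, giving Eb minor seventh.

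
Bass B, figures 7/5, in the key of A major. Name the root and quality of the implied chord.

The figures 7/5 indicate a seventh chord in root position.
In root position the bass is the root, so the root is B.
The chord tones are B, D, F#, A, giving B minor seventh.

B minor seventh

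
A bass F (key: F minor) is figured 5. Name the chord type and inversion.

triad, root position

5 is shorthand for 5/3.
Intervals of 5/3 above the bass form a triad; the bass is the root, so this is root position.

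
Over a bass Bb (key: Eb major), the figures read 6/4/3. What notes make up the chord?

Bb, D, Eb, G

A third above Bb in this key is D.
A fourth above Bb in this key is Eb.
A sixth above Bb in this key is G.
Together with the bass Bb, this spells Eb major seventh in second inversion.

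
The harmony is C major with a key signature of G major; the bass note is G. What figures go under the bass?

6/4

G is the fifth of C major, so the chord is in second inversion.
A triad in second inversion is figured 6/4, conventionally abbreviated 6/4.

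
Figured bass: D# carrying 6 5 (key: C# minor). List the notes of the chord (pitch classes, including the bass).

D#, F#, A, B

The written figures 6 5 are shorthand for 6/5/3: the 3 is implied.
A third above D# in this key is F#.
A fifth above D# in this key is A.
A sixth above D# in this key is B.
Together with the bass D#, this spells B dominant seventh in first inversion.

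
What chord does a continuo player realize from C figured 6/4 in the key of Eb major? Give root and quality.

F minor

The figures 6/4 indicate a triad in second inversion.
In second inversion the root lies a fourth above the bass: a fourth above C in Eb major is F.
The chord tones are C, F, Ab, giving F minor.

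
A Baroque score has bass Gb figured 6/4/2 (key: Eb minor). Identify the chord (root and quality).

The figures 6/4/2 indicate a seventh chord in third inversion.
In third inversion the root lies a second above the bass: a second above Gb in Eb minor is Ab.
The chord tones are Gb, Ab, Cb, Eb, giving Ab minor seventh.

Ab minor seventh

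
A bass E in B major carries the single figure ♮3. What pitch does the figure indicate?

Counting 2 letter steps above E lands on G; in B major, that letter is G#.
The ♮3 figure makes it natural, giving G.

G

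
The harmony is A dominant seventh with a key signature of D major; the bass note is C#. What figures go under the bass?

6/5

C# is the third of A dominant seventh, so the chord is in first inversion.
A seventh chord in first inversion is figured 6/5/3, conventionally abbreviated 6/5.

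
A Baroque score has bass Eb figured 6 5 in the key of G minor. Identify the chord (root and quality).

C minor seventh

The figures 6 5 indicate a seventh chord in first inversion.
In first inversion the root lies a sixth above the bass: a sixth above Eb in G minor is C.
The chord tones are Eb, G, Bb, C, giving C minor seventh.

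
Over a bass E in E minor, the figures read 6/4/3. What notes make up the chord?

A third above E in this key is G.
A fourth above E in this key is A.
A sixth above E in this key is C.
Together with the bass E, this spells A minor seventh in second inversion.

E, G, A, C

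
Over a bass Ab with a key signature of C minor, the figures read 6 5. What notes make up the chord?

Ab, C, Eb, F

The written figures 6 5 are shorthand for 6/5/3: the 3 is implied.
A third above Ab in this key is C.
A fifth above Ab in this key is Eb.
A sixth above Ab in this key is F.
Together with the bass Ab, this spells F minor seventh in first inversion.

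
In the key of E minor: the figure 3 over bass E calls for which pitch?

G

Counting 2 letter steps above E lands on G; in E minor, that letter is G.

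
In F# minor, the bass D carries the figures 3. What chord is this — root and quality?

D major

The figures 3 indicate a triad in root position.
In root position the bass is the root, so the root is D.
The chord tones are D, F#, A, giving D major.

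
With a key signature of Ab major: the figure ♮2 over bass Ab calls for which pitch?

Counting 1 letter step above Ab lands on B; in Ab major, that letter is Bb.
The ♮2 figure makes it natural, giving B.

B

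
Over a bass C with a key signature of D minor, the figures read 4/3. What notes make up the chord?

C, E, F, A

The written figures 4/3 are shorthand for 6/4/3: the 6 is implied.
A third above C in this key is E.
A fourth above C in this key is F.
A sixth above C in this key is A.
Together with the bass C, this spells F major seventh in second inversion.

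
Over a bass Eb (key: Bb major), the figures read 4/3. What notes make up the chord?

Eb, G, A, C

The written figures 4/3 are shorthand for 6/4/3: the 6 is implied.
A third above Eb in this key is G.
A fourth above Eb in this key is A.
A sixth above Eb in this key is C.
Together with the bass Eb, this spells A half-diminished seventh in second inversion.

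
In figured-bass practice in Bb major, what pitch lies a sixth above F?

Counting 5 letter steps above F lands on D; in Bb major, that letter is D.

D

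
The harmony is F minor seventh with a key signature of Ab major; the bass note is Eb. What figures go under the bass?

Eb is the seventh of F minor seventh, so the chord is in third inversion.
A seventh chord in third inversion is figured 6/4/2, conventionally abbreviated 4/2.

4/2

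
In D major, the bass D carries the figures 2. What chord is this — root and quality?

E minor seventh

The figures 2 indicate a seventh chord in third inversion.
In third inversion the root lies a second above the bass: a second above D in D major is E.
The chord tones are D, E, G, B, giving E minor seventh.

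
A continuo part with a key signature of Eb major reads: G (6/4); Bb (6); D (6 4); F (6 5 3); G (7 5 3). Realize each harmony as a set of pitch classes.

G, C, Eb | Bb, D, G | D, G, Bb | F, Ab, C, D | G, Bb, D, F

G (6/4): G, C, Eb.
Bb (6/3): Bb, D, G.
D (6/4): D, G, Bb.
F (6/5/3): F, Ab, C, D.
G (7/5/3): G, Bb, D, F.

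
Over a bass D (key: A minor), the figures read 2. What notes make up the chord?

The written figures 2 are shorthand for 6/4/2: the 6/4 are implied.
A second above D in this key is E.
A fourth above D in this key is G.
A sixth above D in this key is B.
Together with the bass D, this spells E minor seventh in third inversion.

D, E, G, B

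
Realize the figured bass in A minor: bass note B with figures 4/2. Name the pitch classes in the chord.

B, C, E, G

The written figures 4/2 are shorthand for 6/4/2: the 6 is implied.
A second above B in this key is C.
A fourth above B in this key is E.
A sixth above B in this key is G.
Together with the bass B, this spells C major seventh in third inversion.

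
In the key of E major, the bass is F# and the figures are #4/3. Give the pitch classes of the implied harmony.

F#, A, B#, D#

The written figures #4/3 are shorthand for 6/4/3: the 6 is implied.
A third above F# in this key is A.
A fourth above F# in this key is B, raised to B# by the sharp.
A sixth above F# in this key is D#.
Together with the bass F#, this spells B# diminished seventh in second inversion.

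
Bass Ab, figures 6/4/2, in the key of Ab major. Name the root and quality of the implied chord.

Bb minor seventh

The figures 6/4/2 indicate a seventh chord in third inversion.
In third inversion the root lies a second above the bass: a second above Ab in Ab major is Bb.
The chord tones are Ab, Bb, Db, F, giving Bb minor seventh.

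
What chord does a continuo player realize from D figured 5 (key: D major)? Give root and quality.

D major

The figures 5 indicate a triad in root position.
In root position the bass is the root, so the root is D.
The chord tones are D, F#, A, giving D major.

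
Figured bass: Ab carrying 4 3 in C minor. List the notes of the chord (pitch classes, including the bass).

Ab, C, D, F

The written figures 4 3 are shorthand for 6/4/3: the 6 is implied.
A third above Ab in this key is C.
A fourth above Ab in this key is D.
A sixth above Ab in this key is F.
Together with the bass Ab, this spells D half-diminished seventh in second inversion.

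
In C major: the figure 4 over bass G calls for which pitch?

C

Counting 3 letter steps above G lands on C; in C major, that letter is C.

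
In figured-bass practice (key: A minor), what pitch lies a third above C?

E

Counting 2 letter steps above C lands on E; in A minor, that letter is E.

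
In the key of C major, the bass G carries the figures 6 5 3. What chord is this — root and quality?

The figures 6 5 3 indicate a seventh chord in first inversion.
In first inversion the root lies a sixth above the bass: a sixth above G in C major is E.
The chord tones are G, B, D, E, giving E minor seventh.

E minor seventh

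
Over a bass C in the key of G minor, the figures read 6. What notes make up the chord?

The written figures 6 are shorthand for 6/3: the 3 is implied.
A third above C in this key is Eb.
A sixth above C in this key is A.
Together with the bass C, this spells A diminished in first inversion.

C, Eb, A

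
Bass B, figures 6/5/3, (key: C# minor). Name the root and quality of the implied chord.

The figures 6/5/3 indicate a seventh chord in first inversion.
In first inversion the root lies a sixth above the bass: a sixth above B in C# minor is G#.
The chord tones are B, D#, F#, G#, giving G# minor seventh.

G# minor seventh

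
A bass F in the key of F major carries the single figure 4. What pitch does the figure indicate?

Counting 3 letter steps above F lands on B; in F major, that letter is Bb.

Bb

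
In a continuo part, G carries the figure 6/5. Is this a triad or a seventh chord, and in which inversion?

seventh chord, first inversion

6/5 is shorthand for 6/5/3.
Intervals of 6/5/3 above the bass form a seventh chord; the bass is the third, so this is first inversion.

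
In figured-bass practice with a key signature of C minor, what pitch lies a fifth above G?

Counting 4 letter steps above G lands on D; in C minor, that letter is D.

D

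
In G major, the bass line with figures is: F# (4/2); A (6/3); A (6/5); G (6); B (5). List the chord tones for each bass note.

F#, G, B, D | A, C, F# | A, C, E, F# | G, B, E | B, D, F#

F# (6/4/2): F#, G, B, D.
A (6/3): A, C, F#.
A (6/5/3): A, C, E, F#.
G (6/3): G, B, E.
B (5/3): B, D, F#.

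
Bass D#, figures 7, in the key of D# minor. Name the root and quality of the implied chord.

D# minor seventh

The figures 7 indicate a seventh chord in root position.
In root position the bass is the root, so the root is D#.
The chord tones are D#, F#, A#, C#, giving D# minor seventh.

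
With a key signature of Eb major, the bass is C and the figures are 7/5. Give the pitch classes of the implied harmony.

The written figures 7/5 are shorthand for 7/5/3: the 3 is implied.
A third above C in this key is Eb.
A fifth above C in this key is G.
A seventh above C in this key is Bb.
Together with the bass C, this spells C minor seventh in root position.

C, Eb, G, Bb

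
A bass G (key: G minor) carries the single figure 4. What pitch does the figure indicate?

C

Counting 3 letter steps above G lands on C; in G minor, that letter is C.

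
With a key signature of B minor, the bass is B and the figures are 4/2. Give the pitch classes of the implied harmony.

B, C#, E, G

The written figures 4/2 are shorthand for 6/4/2: the 6 is implied.
A second above B in this key is C#.
A fourth above B in this key is E.
A sixth above B in this key is G.
Together with the bass B, this spells C# half-diminished seventh in third inversion.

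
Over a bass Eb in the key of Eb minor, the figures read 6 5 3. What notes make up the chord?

A third above Eb in this key is Gb.
A fifth above Eb in this key is Bb.
A sixth above Eb in this key is Cb.
Together with the bass Eb, this spells Cb major seventh in first inversion.

Eb, Gb, Bb, Cb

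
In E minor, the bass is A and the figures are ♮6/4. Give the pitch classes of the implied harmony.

A fourth above A in this key is D.
A sixth above A in this key is F#, made natural (F) by the ♮ figure.
Together with the bass A, this spells D minor in second inversion.

A, D, F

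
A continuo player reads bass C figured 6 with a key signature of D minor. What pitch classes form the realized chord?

C, E, A

The written figures 6 are shorthand for 6/3: the 3 is implied.
A third above C in this key is E.
A sixth above C in this key is A.
Together with the bass C, this spells A minor in first inversion.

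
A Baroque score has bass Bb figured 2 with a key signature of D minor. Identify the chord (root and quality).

The figures 2 indicate a seventh chord in third inversion.
In third inversion the root lies a second above the bass: a second above Bb in D minor is C.
The chord tones are Bb, C, E, G, giving C dominant seventh.

C dominant seventh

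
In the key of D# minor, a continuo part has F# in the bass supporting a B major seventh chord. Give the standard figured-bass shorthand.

4/3

F# is the fifth of B major seventh, so the chord is in second inversion.
A seventh chord in second inversion is figured 6/4/3, conventionally abbreviated 4/3.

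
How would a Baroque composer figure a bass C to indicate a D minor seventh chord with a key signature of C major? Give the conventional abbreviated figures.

C is the seventh of D minor seventh, so the chord is in third inversion.
A seventh chord in third inversion is figured 6/4/2, conventionally abbreviated 4/2.

4/2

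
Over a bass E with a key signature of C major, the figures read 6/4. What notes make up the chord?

A fourth above E in this key is A.
A sixth above E in this key is C.
Together with the bass E, this spells A minor in second inversion.

E, A, C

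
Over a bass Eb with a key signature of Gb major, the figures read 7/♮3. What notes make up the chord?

Eb, G, Bb, Db

The written figures 7/♮3 are shorthand for 7/5/3: the 5 is implied.
A third above Eb in this key is Gb, made natural (G) by the ♮ figure.
A fifth above Eb in this key is Bb.
A seventh above Eb in this key is Db.
Together with the bass Eb, this spells Eb dominant seventh in root position.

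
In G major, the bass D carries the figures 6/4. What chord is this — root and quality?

G major

The figures 6/4 indicate a triad in second inversion.
In second inversion the root lies a fourth above the bass: a fourth above D in G major is G.
The chord tones are D, G, B, giving G major.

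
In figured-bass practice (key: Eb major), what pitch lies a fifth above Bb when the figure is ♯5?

F#

Counting 4 letter steps above Bb lands on F; in Eb major, that letter is F.
The #5 figure raises it a semitone, giving F#.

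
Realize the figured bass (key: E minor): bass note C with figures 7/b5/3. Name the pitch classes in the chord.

C, E, Gb, B

A third above C in this key is E.
A fifth above C in this key is G, lowered to Gb by the flat.
A seventh above C in this key is B.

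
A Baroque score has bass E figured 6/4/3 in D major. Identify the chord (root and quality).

The figures 6/4/3 indicate a seventh chord in second inversion.
In second inversion the root lies a fourth above the bass: a fourth above E in D major is A.
The chord tones are E, G, A, C#, giving A dominant seventh.

A dominant seventh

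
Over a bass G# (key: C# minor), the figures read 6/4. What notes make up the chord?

A fourth above G# in this key is C#.
A sixth above G# in this key is E.
Together with the bass G#, this spells C# minor in second inversion.

G#, C#, E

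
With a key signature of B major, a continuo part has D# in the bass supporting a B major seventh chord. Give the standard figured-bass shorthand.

6/5

D# is the third of B major seventh, so the chord is in first inversion.
A seventh chord in first inversion is figured 6/5/3, conventionally abbreviated 6/5.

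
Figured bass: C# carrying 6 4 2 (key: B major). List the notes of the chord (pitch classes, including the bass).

A second above C# in this key is D#.
A fourth above C# in this key is F#.
A sixth above C# in this key is A#.
Together with the bass C#, this spells D# minor seventh in third inversion.

C#, D#, F#, A#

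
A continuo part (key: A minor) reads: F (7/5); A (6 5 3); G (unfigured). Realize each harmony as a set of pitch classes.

F (7/5/3): F, A, C, E.
A (6/5/3): A, C, E, F.
G (5/3): G, B, D.

F, A, C, E | A, C, E, F | G, B, D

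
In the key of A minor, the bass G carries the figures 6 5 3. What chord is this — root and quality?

E minor seventh

The figures 6 5 3 indicate a seventh chord in first inversion.
In first inversion the root lies a sixth above the bass: a sixth above G in A minor is E.
The chord tones are G, B, D, E, giving E minor seventh.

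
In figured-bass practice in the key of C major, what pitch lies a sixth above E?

Counting 5 letter steps above E lands on C; in C major, that letter is C.

C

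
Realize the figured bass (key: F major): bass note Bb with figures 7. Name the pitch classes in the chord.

The written figures 7 are shorthand for 7/5/3: the 5/3 are implied.
A third above Bb in this key is D.
A fifth above Bb in this key is F.
A seventh above Bb in this key is A.
Together with the bass Bb, this spells Bb major seventh in root position.

Bb, D, F, A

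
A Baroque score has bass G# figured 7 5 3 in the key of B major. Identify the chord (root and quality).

The figures 7 5 3 indicate a seventh chord in root position.
In root position the bass is the root, so the root is G#.
The chord tones are G#, B, D#, F#, giving G# minor seventh.

G# minor seventh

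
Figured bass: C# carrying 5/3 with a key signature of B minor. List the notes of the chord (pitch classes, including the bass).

C#, E, G

A third above C# in this key is E.
A fifth above C# in this key is G.
Together with the bass C#, this spells C# diminished in root position.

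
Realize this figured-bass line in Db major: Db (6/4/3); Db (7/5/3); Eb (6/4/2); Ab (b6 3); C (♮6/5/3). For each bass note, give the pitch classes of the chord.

Db (6/4/3): Db, F, Gb, Bb.
Db (7/5/3): Db, F, Ab, C.
Eb (6/4/2): Eb, F, Ab, C.
Ab (b6/3): Ab, C, Fb.
C (♮6/5/3): C, Eb, Gb, A.

Db, F, Gb, Bb | Db, F, Ab, C | Eb, F, Ab, C | Ab, C, Fb | C, Eb, Gb, A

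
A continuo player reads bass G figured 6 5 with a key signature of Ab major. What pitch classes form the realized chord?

The written figures 6 5 are shorthand for 6/5/3: the 3 is implied.
A third above G in this key is Bb.
A fifth above G in this key is Db.
A sixth above G in this key is Eb.
Together with the bass G, this spells Eb dominant seventh in first inversion.

G, Bb, Db, Eb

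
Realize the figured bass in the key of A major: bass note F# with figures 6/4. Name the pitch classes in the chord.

A fourth above F# in this key is B.
A sixth above F# in this key is D.
Together with the bass F#, this spells B minor in second inversion.

F#, B, D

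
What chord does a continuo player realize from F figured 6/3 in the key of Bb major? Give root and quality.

The figures 6/3 indicate a triad in first inversion.
In first inversion the root lies a sixth above the bass: a sixth above F in Bb major is D.
The chord tones are F, A, D, giving D minor.

D minor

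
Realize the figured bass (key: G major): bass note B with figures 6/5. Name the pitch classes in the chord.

The written figures 6/5 are shorthand for 6/5/3: the 3 is implied.
A third above B in this key is D.
A fifth above B in this key is F#.
A sixth above B in this key is G.
Together with the bass B, this spells G major seventh in first inversion.

B, D, F#, G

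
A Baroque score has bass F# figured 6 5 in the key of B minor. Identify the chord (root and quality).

D major seventh

The figures 6 5 indicate a seventh chord in first inversion.
In first inversion the root lies a sixth above the bass: a sixth above F# in B minor is D.
The chord tones are F#, A, C#, D, giving D major seventh.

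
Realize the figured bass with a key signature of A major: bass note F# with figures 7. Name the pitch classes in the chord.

The written figures 7 are shorthand for 7/5/3: the 5/3 are implied.
A third above F# in this key is A.
A fifth above F# in this key is C#.
A seventh above F# in this key is E.
Together with the bass F#, this spells F# minor seventh in root position.

F#, A, C#, E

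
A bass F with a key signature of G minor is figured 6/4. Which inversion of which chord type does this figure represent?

Intervals of 6/4 above the bass form a triad; the bass is the fifth, so this is second inversion.

triad, second inversion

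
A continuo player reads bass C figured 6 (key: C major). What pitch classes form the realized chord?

The written figures 6 are shorthand for 6/3: the 3 is implied.
A third above C in this key is E.
A sixth above C in this key is A.
Together with the bass C, this spells A minor in first inversion.

C, E, A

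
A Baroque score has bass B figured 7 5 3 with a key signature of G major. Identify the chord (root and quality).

The figures 7 5 3 indicate a seventh chord in root position.
In root position the bass is the root, so the root is B.
The chord tones are B, D, F#, A, giving B minor seventh.

B minor seventh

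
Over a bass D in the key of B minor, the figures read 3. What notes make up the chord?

The written figures 3 are shorthand for 5/3: the 5 is implied.
A third above D in this key is F#.
A fifth above D in this key is A.
Together with the bass D, this spells D major in root position.

D, F#, A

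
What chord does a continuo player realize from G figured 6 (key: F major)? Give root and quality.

The figures 6 indicate a triad in first inversion.
In first inversion the root lies a sixth above the bass: a sixth above G in F major is E.
The chord tones are G, Bb, E, giving E diminished.

E diminished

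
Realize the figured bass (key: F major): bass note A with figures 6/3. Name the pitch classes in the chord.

A third above A in this key is C.
A sixth above A in this key is F.
Together with the bass A, this spells F major in first inversion.

A, C, F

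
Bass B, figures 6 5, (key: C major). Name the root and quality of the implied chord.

G dominant seventh

The figures 6 5 indicate a seventh chord in first inversion.
In first inversion the root lies a sixth above the bass: a sixth above B in C major is G.
The chord tones are B, D, F, G, giving G dominant seventh.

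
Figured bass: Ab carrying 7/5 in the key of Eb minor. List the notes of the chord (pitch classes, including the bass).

Ab, Cb, Eb, Gb

The written figures 7/5 are shorthand for 7/5/3: the 3 is implied.
A third above Ab in this key is Cb.
A fifth above Ab in this key is Eb.
A seventh above Ab in this key is Gb.
Together with the bass Ab, this spells Ab minor seventh in root position.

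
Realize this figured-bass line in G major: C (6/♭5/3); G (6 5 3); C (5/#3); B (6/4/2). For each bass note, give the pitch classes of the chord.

C, E, Gb, A | G, B, D, E | C, E#, G | B, C, E, G

C (6/b5/3): C, E, Gb, A.
G (6/5/3): G, B, D, E.
C (5/#3): C, E#, G.
B (6/4/2): B, C, E, G.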